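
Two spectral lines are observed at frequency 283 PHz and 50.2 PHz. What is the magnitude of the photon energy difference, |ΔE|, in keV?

Using E = hf: E₁ = 1.875 × 10^-16 J, E₂ = 3.326 × 10^-17 J.
|ΔE| = |1.875 × 10^-16 − 3.326 × 10^-17| = 1.54 × 10^-16 J = 0.963 keV.

0.963 keV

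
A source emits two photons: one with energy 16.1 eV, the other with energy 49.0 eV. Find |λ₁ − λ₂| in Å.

517 Å

Using λ = hc/E: λ₁ = 7.701e-8 m, λ₂ = 2.530e-8 m.
|Δλ| = |7.701e-8 − 2.530e-8| = 5.17e-8 m = 517 Å.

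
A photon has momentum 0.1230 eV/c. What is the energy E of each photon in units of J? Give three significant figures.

Use c = 2.99792458 × 10^8 m/s, 1 eV = 1.602176634 × 10^-19 J.
First convert: p = 0.1230 eV/c = 6.5735 × 10^-29 kg·m/s.
Apply E = pc: E = 1.971 × 10^-20 J.
So E ≈ 1.97 × 10^-20 J.

1.97 × 10^-20 J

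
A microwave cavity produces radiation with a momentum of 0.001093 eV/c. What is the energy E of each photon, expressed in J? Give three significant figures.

Take c = 2.99792458 × 10^8 m/s, 1 eV = 1.602176634 × 10^-19 J.
First convert: p = 0.001093 eV/c = 5.8413 × 10^-31 kg·m/s.
The photon relation is E = pc, giving E = 1.751 × 10^-22 J.
So E ≈ 1.75 × 10^-22 J.

1.75 × 10^-22 J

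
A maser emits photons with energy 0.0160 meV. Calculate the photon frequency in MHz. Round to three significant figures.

3870 MHz

Take h = 6.62607015 × 10^-34 J·s, 1 eV = 1.602176634 × 10^-19 J.
Convert to SI: E = 0.0160 meV = 2.5635 × 10^-24 J.
For a photon f = E/h, so f = 3.869 × 10^9 Hz.
Converting to MHz: f = 3869 MHz ≈ 3870 MHz.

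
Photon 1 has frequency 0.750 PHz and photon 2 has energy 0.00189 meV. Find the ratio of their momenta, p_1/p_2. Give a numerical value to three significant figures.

1.64e6

p_1 = 1.658e-27 kg·m/s (from frequency = 0.750 PHz, via p = hf/c).
p_2 = 1.010e-33 kg·m/s (from energy = 0.00189 meV, via p = E/c).
Ratio = 1.658e-27 / 1.010e-33 = 1.64e6.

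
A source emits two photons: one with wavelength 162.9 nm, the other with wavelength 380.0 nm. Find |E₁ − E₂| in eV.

Using E = hc/λ: E₁ = 1.2194 × 10^-18 J, E₂ = 5.2275 × 10^-19 J.
|ΔE| = |1.2194 × 10^-18 − 5.2275 × 10^-19| = 6.97 × 10^-19 J = 4.35 eV.

4.35 eV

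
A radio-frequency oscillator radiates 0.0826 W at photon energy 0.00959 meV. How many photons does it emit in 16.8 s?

9.03·10^23 photons

Total energy: E_total = P·t = 0.0826 × 16.8 = 1.388 J.
Per-photon energy: E = 1.536·10^-24 J.
N = E_total / E_photon = 9.03·10^23.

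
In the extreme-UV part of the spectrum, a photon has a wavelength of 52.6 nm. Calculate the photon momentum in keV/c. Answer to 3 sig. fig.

0.0236 keV/c

Convert to SI: λ = 52.6 nm = 5.26e-8 m.
For a photon p = h/λ, so p = 1.260e-26 kg·m/s.
Converting to keV/c: p = 0.02357 keV/c ≈ 0.0236 keV/c.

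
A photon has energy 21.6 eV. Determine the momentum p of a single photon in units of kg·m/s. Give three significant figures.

1.15e-26 kg·m/s

Convert to SI: E = 21.6 eV = 3.4607e-18 J.
Since p = E/c for a photon, p = 1.154e-26 kg·m/s.
So p ≈ 1.15e-26 kg·m/s.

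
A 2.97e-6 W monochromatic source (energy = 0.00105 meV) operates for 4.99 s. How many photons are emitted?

8.81e19 photons

Total energy: E_total = P·t = 2.97e-6 × 4.99 = 1.482e-5 J.
Per-photon energy: E = 1.682e-25 J.
N = E_total / E_photon = 8.81e19.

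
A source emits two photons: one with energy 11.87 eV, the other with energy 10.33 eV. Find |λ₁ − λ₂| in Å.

Using λ = hc/E: λ₁ = 1.0445e-7 m, λ₂ = 1.2002e-7 m.
|Δλ| = |1.0445e-7 − 1.2002e-7| = 1.56e-8 m = 156 Å.

156 Å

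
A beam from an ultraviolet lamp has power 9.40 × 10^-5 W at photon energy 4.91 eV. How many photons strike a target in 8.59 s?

1.03 × 10^15 photons

Total energy: E_total = P·t = 9.40 × 10^-5 × 8.59 = 8.075 × 10^-4 J.
Per-photon energy: E = 7.867 × 10^-19 J.
N = E_total / E_photon = 1.03 × 10^15.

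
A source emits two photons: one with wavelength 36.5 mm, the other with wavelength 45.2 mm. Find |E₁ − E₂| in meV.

Using E = hc/λ: E₁ = 5.442e-24 J, E₂ = 4.395e-24 J.
|ΔE| = |5.442e-24 − 4.395e-24| = 1.05e-24 J = 6.54e-3 meV.

6.54e-3 meV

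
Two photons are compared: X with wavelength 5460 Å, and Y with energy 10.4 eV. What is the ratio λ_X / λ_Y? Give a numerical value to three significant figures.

4.58

λ_X = 5.460e-7 m (from wavelength = 5460 Å, via λ given directly).
λ_Y = 1.192e-7 m (from energy = 10.4 eV, via λ = hc/E).
Ratio = 5.460e-7 / 1.192e-7 = 4.58.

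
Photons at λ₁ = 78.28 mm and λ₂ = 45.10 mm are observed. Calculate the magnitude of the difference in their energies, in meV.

0.0117 meV

Using E = hc/λ: E₁ = 2.5376e-24 J, E₂ = 4.4045e-24 J.
|ΔE| = |2.5376e-24 − 4.4045e-24| = 1.87e-24 J = 0.0117 meV.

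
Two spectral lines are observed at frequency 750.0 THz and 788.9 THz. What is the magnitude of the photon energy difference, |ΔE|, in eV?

Using E = hf: E₁ = 4.9696e-19 J, E₂ = 5.2273e-19 J.
|ΔE| = |4.9696e-19 − 5.2273e-19| = 2.58e-20 J = 0.161 eV.

0.161 eV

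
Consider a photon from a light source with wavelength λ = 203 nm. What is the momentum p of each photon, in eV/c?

6.11 eV/c

In SI units: λ = 203 nm = 2.03 × 10^-7 m.
Since p = h/λ for a photon, p = 3.264 × 10^-27 kg·m/s.
Converting to eV/c: p = 6.108 eV/c ≈ 6.11 eV/c.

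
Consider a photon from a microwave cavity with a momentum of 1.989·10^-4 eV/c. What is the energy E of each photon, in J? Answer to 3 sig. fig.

3.19·10^-23 J

Take c = 2.99792458·10^8 m/s, 1 eV = 1.602176634·10^-19 J.
First convert: p = 1.989·10^-4 eV/c = 1.0630·10^-31 kg·m/s.
For a photon E = pc, so E = 3.187·10^-23 J.
So E ≈ 3.19·10^-23 J.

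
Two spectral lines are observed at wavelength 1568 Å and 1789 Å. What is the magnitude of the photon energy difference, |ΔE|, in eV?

Using E = hc/λ: E₁ = 1.2669 × 10^-18 J, E₂ = 1.1104 × 10^-18 J.
|ΔE| = |1.2669 × 10^-18 − 1.1104 × 10^-18| = 1.56 × 10^-19 J = 0.977 eV.

0.977 eV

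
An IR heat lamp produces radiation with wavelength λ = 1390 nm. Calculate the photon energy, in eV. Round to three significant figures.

0.892 eV

Convert to SI: λ = 1390 nm = 1.39 × 10^-6 m.
Apply E = hc/λ: E = 1.429 × 10^-19 J.
Converting to eV: E = 0.8920 eV ≈ 0.892 eV.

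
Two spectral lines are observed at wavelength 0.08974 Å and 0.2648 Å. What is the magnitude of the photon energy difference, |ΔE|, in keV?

91.3 keV

Using E = hc/λ: E₁ = 2.2136 × 10^-14 J, E₂ = 7.5017 × 10^-15 J.
|ΔE| = |2.2136 × 10^-14 − 7.5017 × 10^-15| = 1.46 × 10^-14 J = 91.3 keV.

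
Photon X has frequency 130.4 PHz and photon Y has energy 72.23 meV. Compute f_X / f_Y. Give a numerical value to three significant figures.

f_X = 1.304·10^17 Hz (from frequency = 130.4 PHz, via f given directly).
f_Y = 1.747·10^13 Hz (from energy = 72.23 meV, via f = E/h).
Ratio = 1.304·10^17 / 1.747·10^13 = 7470.

7470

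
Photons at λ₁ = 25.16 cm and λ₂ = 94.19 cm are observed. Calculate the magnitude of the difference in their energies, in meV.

3.61e-3 meV

Using E = hc/λ: E₁ = 7.8953e-25 J, E₂ = 2.1090e-25 J.
|ΔE| = |7.8953e-25 − 2.1090e-25| = 5.79e-25 J = 3.61e-3 meV.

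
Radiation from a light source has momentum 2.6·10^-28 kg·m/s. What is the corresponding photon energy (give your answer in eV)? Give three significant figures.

For a photon E = pc, so E = 7.795·10^-20 J.
Converting to eV: E = 0.4865 eV ≈ 0.487 eV.

0.487 eV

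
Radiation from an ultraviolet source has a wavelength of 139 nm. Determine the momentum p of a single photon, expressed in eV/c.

In SI units: λ = 139 nm = 1.39 × 10^-7 m.
For a photon p = h/λ, so p = 4.767 × 10^-27 kg·m/s.
Converting to eV/c: p = 8.920 eV/c ≈ 8.92 eV/c.

8.92 eV/c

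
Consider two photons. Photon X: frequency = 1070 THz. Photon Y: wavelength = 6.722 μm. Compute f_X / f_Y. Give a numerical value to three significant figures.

24.0

f_X = 1.070 × 10^15 Hz (from frequency = 1070 THz, via f given directly).
f_Y = 4.460 × 10^13 Hz (from wavelength = 6.722 μm, via f = c/λ).
Ratio = 1.070 × 10^15 / 4.460 × 10^13 = 24.0.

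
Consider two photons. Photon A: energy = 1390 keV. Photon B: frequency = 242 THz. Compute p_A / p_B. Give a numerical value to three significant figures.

p_A = 7.429e-22 kg·m/s (from energy = 1390 keV, via p = E/c).
p_B = 5.349e-28 kg·m/s (from frequency = 242 THz, via p = hf/c).
Ratio = 7.429e-22 / 5.349e-28 = 1.39e6.

1.39e6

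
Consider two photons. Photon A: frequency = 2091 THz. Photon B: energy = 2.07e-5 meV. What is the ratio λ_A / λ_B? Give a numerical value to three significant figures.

2.39e-9

λ_A = 1.434e-7 m (from frequency = 2091 THz, via λ = c/f).
λ_B = 59.90 m (from energy = 2.07e-5 meV, via λ = hc/E).
Ratio = 1.434e-7 / 59.90 = 2.39e-9.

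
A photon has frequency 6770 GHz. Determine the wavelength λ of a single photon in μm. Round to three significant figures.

44.3 μm

Use c = 2.99792458·10^8 m/s.
First convert: f = 6770 GHz = 6.77·10^12 Hz.
For a photon λ = c/f, so λ = 4.428·10^-5 m.
Converting to μm: λ = 44.28 μm ≈ 44.3 μm.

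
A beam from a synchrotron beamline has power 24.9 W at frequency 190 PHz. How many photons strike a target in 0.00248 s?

Total energy: E_total = P·t = 24.9 × 0.00248 = 0.06175 J.
Per-photon energy: E = 1.259e-16 J.
N = E_total / E_photon = 4.91e14.

4.91e14 photons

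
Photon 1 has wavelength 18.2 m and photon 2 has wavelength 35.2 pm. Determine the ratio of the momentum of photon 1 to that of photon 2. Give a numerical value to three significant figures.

1.93e-12

p_1 = 3.641e-35 kg·m/s (from wavelength = 18.2 m, via p = h/λ).
p_2 = 1.882e-23 kg·m/s (from wavelength = 35.2 pm, via p = h/λ).
Ratio = 3.641e-35 / 1.882e-23 = 1.93e-12.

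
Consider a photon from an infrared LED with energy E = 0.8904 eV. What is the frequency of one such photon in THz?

215 THz

Use h = 6.62607015·10^-34 J·s, 1 eV = 1.602176634·10^-19 J.
Convert to SI: E = 0.8904 eV = 1.4266·10^-19 J.
The photon relation is f = E/h, giving f = 2.153·10^14 Hz.
Converting to THz: f = 215.3 THz ≈ 215 THz.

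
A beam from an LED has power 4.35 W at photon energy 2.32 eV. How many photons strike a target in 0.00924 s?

Total energy: E_total = P·t = 4.35 × 0.00924 = 0.04019 J.
Per-photon energy: E = 3.717 × 10^-19 J.
N = E_total / E_photon = 1.08 × 10^17.

1.08 × 10^17 photons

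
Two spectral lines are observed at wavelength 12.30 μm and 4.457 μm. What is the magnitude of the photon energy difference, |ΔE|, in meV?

177 meV

Using E = hc/λ: E₁ = 1.6150e-20 J, E₂ = 4.4569e-20 J.
|ΔE| = |1.6150e-20 − 4.4569e-20| = 2.84e-20 J = 177 meV.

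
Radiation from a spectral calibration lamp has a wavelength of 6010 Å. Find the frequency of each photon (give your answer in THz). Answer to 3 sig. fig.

499 THz

(c = 2.99792458 × 10^8 m/s.)
First convert: λ = 6010 Å = 6.01 × 10^-7 m.
Since f = c/λ for a photon, f = 4.988 × 10^14 Hz.
Converting to THz: f = 498.8 THz ≈ 499 THz.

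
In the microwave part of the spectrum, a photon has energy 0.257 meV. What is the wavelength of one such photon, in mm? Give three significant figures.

4.82 mm

Convert to SI: E = 0.257 meV = 4.1176·10^-23 J.
For a photon λ = hc/E, so λ = 0.004824 m.
Converting to mm: λ = 4.824 mm ≈ 4.82 mm.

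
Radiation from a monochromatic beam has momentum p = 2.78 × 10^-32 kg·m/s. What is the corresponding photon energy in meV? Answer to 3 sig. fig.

0.0520 meV

(c = 2.99792458 × 10^8 m/s, 1 eV = 1.602176634 × 10^-19 J.)
Apply E = pc: E = 8.334 × 10^-24 J.
Converting to meV: E = 0.05202 meV ≈ 0.0520 meV.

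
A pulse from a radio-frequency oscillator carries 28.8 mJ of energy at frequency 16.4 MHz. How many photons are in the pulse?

Per-photon energy: E = 1.087 × 10^-26 J (from frequency = 16.4 MHz).
N = E_total / E_photon = 0.0288 J / 1.087 × 10^-26 J = 2.65 × 10^24.

2.65 × 10^24 photons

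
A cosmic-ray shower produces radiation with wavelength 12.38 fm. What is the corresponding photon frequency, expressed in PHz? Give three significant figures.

First convert: λ = 12.38 fm = 1.238 × 10^-14 m.
Apply f = c/λ: f = 2.422 × 10^22 Hz.
Converting to PHz: f = 2.422 × 10^7 PHz ≈ 2.42 × 10^7 PHz.

2.42 × 10^7 PHz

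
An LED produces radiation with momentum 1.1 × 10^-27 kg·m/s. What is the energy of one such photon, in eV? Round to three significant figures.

(c = 2.99792458 × 10^8 m/s, 1 eV = 1.602176634 × 10^-19 J.)
For a photon E = pc, so E = 3.298 × 10^-19 J.
Converting to eV: E = 2.058 eV ≈ 2.06 eV.

2.06 eV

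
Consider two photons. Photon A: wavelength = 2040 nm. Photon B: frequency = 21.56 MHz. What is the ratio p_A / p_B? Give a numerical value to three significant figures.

p_A = 3.248e-28 kg·m/s (from wavelength = 2040 nm, via p = h/λ).
p_B = 4.765e-35 kg·m/s (from frequency = 21.56 MHz, via p = hf/c).
Ratio = 3.248e-28 / 4.765e-35 = 6.82e6.

6.82e6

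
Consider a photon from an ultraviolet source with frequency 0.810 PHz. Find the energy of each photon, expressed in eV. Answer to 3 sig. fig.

3.35 eV

Convert to SI: f = 0.810 PHz = 8.10e14 Hz.
Since E = hf for a photon, E = 5.367e-19 J.
Converting to eV: E = 3.350 eV ≈ 3.35 eV.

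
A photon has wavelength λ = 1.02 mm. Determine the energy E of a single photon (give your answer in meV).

First convert: λ = 1.02 mm = 0.00102 m.
The photon relation is E = hc/λ, giving E = 1.947 × 10^-22 J.
Converting to meV: E = 1.216 meV ≈ 1.22 meV.

1.22 meV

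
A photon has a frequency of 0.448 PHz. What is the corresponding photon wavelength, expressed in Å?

6690 Å

(c = 2.99792458 × 10^8 m/s.)
First convert: f = 0.448 PHz = 4.48 × 10^14 Hz.
For a photon λ = c/f, so λ = 6.692 × 10^-7 m.
Converting to Å: λ = 6692 Å ≈ 6690 Å.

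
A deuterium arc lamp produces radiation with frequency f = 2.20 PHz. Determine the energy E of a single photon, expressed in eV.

Take h = 6.62607015 × 10^-34 J·s, 1 eV = 1.602176634 × 10^-19 J.
In SI units: f = 2.20 PHz = 2.20 × 10^15 Hz.
The photon relation is E = hf, giving E = 1.458 × 10^-18 J.
Converting to eV: E = 9.098 eV ≈ 9.10 eV.

9.10 eV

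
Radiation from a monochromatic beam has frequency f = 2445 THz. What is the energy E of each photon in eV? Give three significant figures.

10.1 eV

(h = 6.62607015 × 10^-34 J·s, 1 eV = 1.602176634 × 10^-19 J.)
In SI units: f = 2445 THz = 2.445 × 10^15 Hz.
Apply E = hf: E = 1.620 × 10^-18 J.
Converting to eV: E = 10.11 eV ≈ 10.1 eV.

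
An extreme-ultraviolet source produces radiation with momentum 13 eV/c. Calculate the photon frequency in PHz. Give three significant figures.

In SI units: p = 13 eV/c = 6.9476e-27 kg·m/s.
Apply f = pc/h: f = 3.143e15 Hz.
Converting to PHz: f = 3.143 PHz ≈ 3.14 PHz.

3.14 PHz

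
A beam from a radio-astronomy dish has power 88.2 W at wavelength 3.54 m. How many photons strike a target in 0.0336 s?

Total energy: E_total = P·t = 88.2 × 0.0336 = 2.964 J.
Per-photon energy: E = 5.611 × 10^-26 J.
N = E_total / E_photon = 5.28 × 10^25.

5.28 × 10^25 photons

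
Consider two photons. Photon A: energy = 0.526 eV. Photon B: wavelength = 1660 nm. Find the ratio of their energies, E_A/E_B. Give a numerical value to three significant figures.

E_A = 8.427 × 10^-20 J (from energy = 0.526 eV, via E given directly).
E_B = 1.197 × 10^-19 J (from wavelength = 1660 nm, via E = hc/λ).
Ratio = 8.427 × 10^-20 / 1.197 × 10^-19 = 0.704.

0.704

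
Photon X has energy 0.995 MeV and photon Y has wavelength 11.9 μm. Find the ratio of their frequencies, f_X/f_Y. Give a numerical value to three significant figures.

9.55 × 10^6

f_X = 2.406 × 10^20 Hz (from energy = 0.995 MeV, via f = E/h).
f_Y = 2.519 × 10^13 Hz (from wavelength = 11.9 μm, via f = c/λ).
Ratio = 2.406 × 10^20 / 2.519 × 10^13 = 9.55 × 10^6.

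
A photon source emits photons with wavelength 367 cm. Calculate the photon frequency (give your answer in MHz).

81.7 MHz

Use c = 2.99792458e8 m/s.
In SI units: λ = 367 cm = 3.67 m.
Apply f = c/λ: f = 8.169e7 Hz.
Converting to MHz: f = 81.69 MHz ≈ 81.7 MHz.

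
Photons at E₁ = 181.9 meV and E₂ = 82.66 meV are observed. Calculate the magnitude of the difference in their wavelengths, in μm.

8.18 μm

Using λ = hc/E: λ₁ = 6.8161 × 10^-6 m, λ₂ = 1.4999 × 10^-5 m.
|Δλ| = |6.8161 × 10^-6 − 1.4999 × 10^-5| = 8.18 × 10^-6 m = 8.18 μm.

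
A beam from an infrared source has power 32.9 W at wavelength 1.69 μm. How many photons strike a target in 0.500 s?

1.40e20 photons

Total energy: E_total = P·t = 32.9 × 0.500 = 16.45 J.
Per-photon energy: E = 1.175e-19 J.
N = E_total / E_photon = 1.40e20.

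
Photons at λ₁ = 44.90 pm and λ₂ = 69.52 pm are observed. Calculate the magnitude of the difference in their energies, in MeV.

9.78 × 10^-3 MeV

Using E = hc/λ: E₁ = 4.4242 × 10^-15 J, E₂ = 2.8574 × 10^-15 J.
|ΔE| = |4.4242 × 10^-15 − 2.8574 × 10^-15| = 1.57 × 10^-15 J = 9.78 × 10^-3 MeV.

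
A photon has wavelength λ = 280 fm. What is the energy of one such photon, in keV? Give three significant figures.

Use h = 6.62607015e-34 J·s, c = 2.99792458e8 m/s, 1 eV = 1.602176634e-19 J.
Convert to SI: λ = 280 fm = 2.8e-13 m.
Apply E = hc/λ: E = 7.094e-13 J.
Converting to keV: E = 4428 keV ≈ 4430 keV.

4430 keV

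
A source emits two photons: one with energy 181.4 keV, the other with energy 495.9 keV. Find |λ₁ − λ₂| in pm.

Using λ = hc/E: λ₁ = 6.8349 × 10^-12 m, λ₂ = 2.5002 × 10^-12 m.
|Δλ| = |6.8349 × 10^-12 − 2.5002 × 10^-12| = 4.33 × 10^-12 m = 4.33 pm.

4.33 pm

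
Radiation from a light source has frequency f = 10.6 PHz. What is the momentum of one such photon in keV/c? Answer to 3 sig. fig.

0.0438 keV/c

(h = 6.62607015e-34 J·s, c = 2.99792458e8 m/s, 1 eV = 1.602176634e-19 J.)
First convert: f = 10.6 PHz = 1.06e16 Hz.
Apply p = hf/c: p = 2.343e-26 kg·m/s.
Converting to keV/c: p = 0.04384 keV/c ≈ 0.0438 keV/c.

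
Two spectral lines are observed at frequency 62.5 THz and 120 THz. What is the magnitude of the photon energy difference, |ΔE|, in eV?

Using E = hf: E₁ = 4.141e-20 J, E₂ = 7.951e-20 J.
|ΔE| = |4.141e-20 − 7.951e-20| = 3.81e-20 J = 0.238 eV.

0.238 eV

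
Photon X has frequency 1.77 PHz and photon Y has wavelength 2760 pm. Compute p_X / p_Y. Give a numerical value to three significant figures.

0.0163

p_X = 3.912 × 10^-27 kg·m/s (from frequency = 1.77 PHz, via p = hf/c).
p_Y = 2.401 × 10^-25 kg·m/s (from wavelength = 2760 pm, via p = h/λ).
Ratio = 3.912 × 10^-27 / 2.401 × 10^-25 = 0.0163.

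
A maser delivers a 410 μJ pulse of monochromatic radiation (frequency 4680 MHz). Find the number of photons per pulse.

Per-photon energy: E = 3.101e-24 J (from frequency = 4680 MHz).
N = E_total / E_photon = 4.10e-4 J / 3.101e-24 J = 1.32e20.

1.32e20 photons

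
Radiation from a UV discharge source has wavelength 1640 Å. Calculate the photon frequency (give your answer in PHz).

In SI units: λ = 1640 Å = 1.64e-7 m.
For a photon f = c/λ, so f = 1.828e15 Hz.
Converting to PHz: f = 1.828 PHz ≈ 1.83 PHz.

1.83 PHz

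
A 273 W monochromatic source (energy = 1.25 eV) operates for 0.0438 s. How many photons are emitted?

5.97·10^19 photons

Total energy: E_total = P·t = 273 × 0.0438 = 11.96 J.
Per-photon energy: E = 2.003·10^-19 J.
N = E_total / E_photon = 5.97·10^19.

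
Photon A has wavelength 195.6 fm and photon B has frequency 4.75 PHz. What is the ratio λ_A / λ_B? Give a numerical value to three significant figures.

3.10 × 10^-6

λ_A = 1.956 × 10^-13 m (from wavelength = 195.6 fm, via λ given directly).
λ_B = 6.311 × 10^-8 m (from frequency = 4.75 PHz, via λ = c/f).
Ratio = 1.956 × 10^-13 / 6.311 × 10^-8 = 3.10 × 10^-6.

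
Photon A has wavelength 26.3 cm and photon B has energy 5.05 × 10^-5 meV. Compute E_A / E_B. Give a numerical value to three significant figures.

93.4

E_A = 7.553 × 10^-25 J (from wavelength = 26.3 cm, via E = hc/λ).
E_B = 8.091 × 10^-27 J (from energy = 5.05 × 10^-5 meV, via E given directly).
Ratio = 7.553 × 10^-25 / 8.091 × 10^-27 = 93.4.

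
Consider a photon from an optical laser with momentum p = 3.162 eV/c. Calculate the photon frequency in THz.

765 THz

Take h = 6.62607015 × 10^-34 J·s, c = 2.99792458 × 10^8 m/s, 1 eV = 1.602176634 × 10^-19 J.
Convert to SI: p = 3.162 eV/c = 1.6899 × 10^-27 kg·m/s.
Apply f = pc/h: f = 7.646 × 10^14 Hz.
Converting to THz: f = 764.6 THz ≈ 765 THz.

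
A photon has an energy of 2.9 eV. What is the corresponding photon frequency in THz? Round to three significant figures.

701 THz

Use h = 6.62607015e-34 J·s, 1 eV = 1.602176634e-19 J.
Convert to SI: E = 2.9 eV = 4.6463e-19 J.
Since f = E/h for a photon, f = 7.012e14 Hz.
Converting to THz: f = 701.2 THz ≈ 701 THz.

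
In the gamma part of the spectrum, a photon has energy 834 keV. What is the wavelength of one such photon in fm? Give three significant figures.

First convert: E = 834 keV = 1.3362·10^-13 J.
Since λ = hc/E for a photon, λ = 1.487·10^-12 m.
Converting to fm: λ = 1487 fm ≈ 1490 fm.

1490 fm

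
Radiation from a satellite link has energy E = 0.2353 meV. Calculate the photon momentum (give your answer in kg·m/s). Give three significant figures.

In SI units: E = 0.2353 meV = 3.7699e-23 J.
For a photon p = E/c, so p = 1.258e-31 kg·m/s.
So p ≈ 1.26e-31 kg·m/s.

1.26e-31 kg·m/s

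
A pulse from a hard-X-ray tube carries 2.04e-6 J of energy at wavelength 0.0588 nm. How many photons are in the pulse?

6.04e8 photons

Per-photon energy: E = 3.378e-15 J (from wavelength = 0.0588 nm).
N = E_total / E_photon = 2.04e-6 J / 3.378e-15 J = 6.04e8.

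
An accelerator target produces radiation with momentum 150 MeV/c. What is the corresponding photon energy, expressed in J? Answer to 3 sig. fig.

2.40e-11 J

Use c = 2.99792458e8 m/s, 1 eV = 1.602176634e-19 J.
In SI units: p = 150 MeV/c = 8.0164e-20 kg·m/s.
For a photon E = pc, so E = 2.403e-11 J.
So E ≈ 2.40e-11 J.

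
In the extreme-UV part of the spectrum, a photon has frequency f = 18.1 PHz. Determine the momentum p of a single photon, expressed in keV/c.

Convert to SI: f = 18.1 PHz = 1.81e16 Hz.
Apply p = hf/c: p = 4.000e-26 kg·m/s.
Converting to keV/c: p = 0.07486 keV/c ≈ 0.0749 keV/c.

0.0749 keV/c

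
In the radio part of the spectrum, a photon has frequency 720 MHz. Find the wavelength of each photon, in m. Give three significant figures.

0.416 m

First convert: f = 720 MHz = 7.2e8 Hz.
For a photon λ = c/f, so λ = 0.4164 m.
So λ ≈ 0.416 m.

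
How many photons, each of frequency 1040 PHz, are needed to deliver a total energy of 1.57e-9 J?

Per-photon energy: E = 6.891e-16 J (from frequency = 1040 PHz).
N = E_total / E_photon = 1.57e-9 J / 6.891e-16 J = 2.28e6.

2.28e6 photons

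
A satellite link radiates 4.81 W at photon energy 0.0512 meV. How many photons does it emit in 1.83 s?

1.07·10^24 photons

Total energy: E_total = P·t = 4.81 × 1.83 = 8.802 J.
Per-photon energy: E = 8.203·10^-24 J.
N = E_total / E_photon = 1.07·10^24.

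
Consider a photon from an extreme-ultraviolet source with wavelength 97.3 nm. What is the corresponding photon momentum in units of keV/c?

Take h = 6.62607015 × 10^-34 J·s, c = 2.99792458 × 10^8 m/s, 1 eV = 1.602176634 × 10^-19 J.
Convert to SI: λ = 97.3 nm = 9.73 × 10^-8 m.
Since p = h/λ for a photon, p = 6.810 × 10^-27 kg·m/s.
Converting to keV/c: p = 0.01274 keV/c ≈ 0.0127 keV/c.

0.0127 keV/c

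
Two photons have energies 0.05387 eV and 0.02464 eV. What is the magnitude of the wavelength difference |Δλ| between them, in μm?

27.3 μm

Using λ = hc/E: λ₁ = 2.3015 × 10^-5 m, λ₂ = 5.0318 × 10^-5 m.
|Δλ| = |2.3015 × 10^-5 − 5.0318 × 10^-5| = 2.73 × 10^-5 m = 27.3 μm.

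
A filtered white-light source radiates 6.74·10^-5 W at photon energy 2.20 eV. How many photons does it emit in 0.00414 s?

7.92·10^11 photons

Total energy: E_total = P·t = 6.74·10^-5 × 0.00414 = 2.790·10^-7 J.
Per-photon energy: E = 3.525·10^-19 J.
N = E_total / E_photon = 7.92·10^11.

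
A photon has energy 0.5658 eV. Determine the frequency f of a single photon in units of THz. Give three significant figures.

137 THz

First convert: E = 0.5658 eV = 9.0651·10^-20 J.
Since f = E/h for a photon, f = 1.368·10^14 Hz.
Converting to THz: f = 136.8 THz ≈ 137 THz.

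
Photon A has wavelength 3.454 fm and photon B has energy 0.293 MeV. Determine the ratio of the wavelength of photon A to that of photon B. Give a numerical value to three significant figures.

λ_A = 3.454e-15 m (from wavelength = 3.454 fm, via λ given directly).
λ_B = 4.232e-12 m (from energy = 0.293 MeV, via λ = hc/E).
Ratio = 3.454e-15 / 4.232e-12 = 8.16e-4.

8.16e-4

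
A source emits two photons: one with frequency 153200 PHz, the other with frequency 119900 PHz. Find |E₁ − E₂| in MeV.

0.138 MeV

Using E = hf: E₁ = 1.0151e-13 J, E₂ = 7.9447e-14 J.
|ΔE| = |1.0151e-13 − 7.9447e-14| = 2.21e-14 J = 0.138 MeV.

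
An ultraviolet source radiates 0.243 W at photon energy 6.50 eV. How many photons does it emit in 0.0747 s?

1.74e16 photons

Total energy: E_total = P·t = 0.243 × 0.0747 = 0.01815 J.
Per-photon energy: E = 1.041e-18 J.
N = E_total / E_photon = 1.74e16.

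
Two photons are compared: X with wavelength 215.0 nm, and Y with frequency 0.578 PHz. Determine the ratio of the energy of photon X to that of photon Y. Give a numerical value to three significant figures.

2.41

E_X = 9.239e-19 J (from wavelength = 215.0 nm, via E = hc/λ).
E_Y = 3.830e-19 J (from frequency = 0.578 PHz, via E = hf).
Ratio = 9.239e-19 / 3.830e-19 = 2.41.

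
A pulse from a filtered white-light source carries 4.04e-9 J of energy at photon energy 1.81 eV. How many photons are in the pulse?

1.39e10 photons

Per-photon energy: E = 2.900e-19 J (from energy = 1.81 eV).
N = E_total / E_photon = 4.04e-9 J / 2.900e-19 J = 1.39e10.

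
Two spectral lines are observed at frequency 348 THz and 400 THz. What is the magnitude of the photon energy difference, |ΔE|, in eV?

Using E = hf: E₁ = 2.306e-19 J, E₂ = 2.650e-19 J.
|ΔE| = |2.306e-19 − 2.650e-19| = 3.45e-20 J = 0.215 eV.

0.215 eV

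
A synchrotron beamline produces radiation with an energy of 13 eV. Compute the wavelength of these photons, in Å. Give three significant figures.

954 Å

Use h = 6.62607015 × 10^-34 J·s, c = 2.99792458 × 10^8 m/s, 1 eV = 1.602176634 × 10^-19 J.
First convert: E = 13 eV = 2.0828 × 10^-18 J.
The photon relation is λ = hc/E, giving λ = 9.537 × 10^-8 m.
Converting to Å: λ = 953.7 Å ≈ 954 Å.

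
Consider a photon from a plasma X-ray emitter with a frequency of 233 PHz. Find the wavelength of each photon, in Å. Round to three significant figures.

12.9 Å

(c = 2.99792458e8 m/s.)
In SI units: f = 233 PHz = 2.33e17 Hz.
Since λ = c/f for a photon, λ = 1.287e-9 m.
Converting to Å: λ = 12.87 Å ≈ 12.9 Å.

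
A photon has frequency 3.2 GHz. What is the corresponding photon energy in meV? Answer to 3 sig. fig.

(h = 6.62607015 × 10^-34 J·s, 1 eV = 1.602176634 × 10^-19 J.)
Convert to SI: f = 3.2 GHz = 3.2 × 10^9 Hz.
For a photon E = hf, so E = 2.120 × 10^-24 J.
Converting to meV: E = 0.01323 meV ≈ 0.0132 meV.

0.0132 meV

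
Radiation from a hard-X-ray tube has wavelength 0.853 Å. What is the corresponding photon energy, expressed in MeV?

0.0145 MeV

Convert to SI: λ = 0.853 Å = 8.53 × 10^-11 m.
The photon relation is E = hc/λ, giving E = 2.329 × 10^-15 J.
Converting to MeV: E = 0.01454 MeV ≈ 0.0145 MeV.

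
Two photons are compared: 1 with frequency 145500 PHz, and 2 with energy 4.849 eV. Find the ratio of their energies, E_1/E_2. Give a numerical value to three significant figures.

E_1 = 9.641e-14 J (from frequency = 145500 PHz, via E = hf).
E_2 = 7.769e-19 J (from energy = 4.849 eV, via E given directly).
Ratio = 9.641e-14 / 7.769e-19 = 1.24e5.

1.24e5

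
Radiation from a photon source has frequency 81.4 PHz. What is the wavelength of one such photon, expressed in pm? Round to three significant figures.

3680 pm

Convert to SI: f = 81.4 PHz = 8.14e16 Hz.
For a photon λ = c/f, so λ = 3.683e-9 m.
Converting to pm: λ = 3683 pm ≈ 3680 pm.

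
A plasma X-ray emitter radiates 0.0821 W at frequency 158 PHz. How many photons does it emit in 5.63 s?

Total energy: E_total = P·t = 0.0821 × 5.63 = 0.4622 J.
Per-photon energy: E = 1.047 × 10^-16 J.
N = E_total / E_photon = 4.42 × 10^15.

4.42 × 10^15 photons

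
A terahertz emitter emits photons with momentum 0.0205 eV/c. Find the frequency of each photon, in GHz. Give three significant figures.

Take h = 6.62607015 × 10^-34 J·s, c = 2.99792458 × 10^8 m/s, 1 eV = 1.602176634 × 10^-19 J.
First convert: p = 0.0205 eV/c = 1.0956 × 10^-29 kg·m/s.
Apply f = pc/h: f = 4.957 × 10^12 Hz.
Converting to GHz: f = 4957 GHz ≈ 4960 GHz.

4960 GHz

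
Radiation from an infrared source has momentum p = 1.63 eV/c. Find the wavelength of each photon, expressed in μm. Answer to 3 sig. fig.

Use h = 6.62607015e-34 J·s, c = 2.99792458e8 m/s, 1 eV = 1.602176634e-19 J.
Convert to SI: p = 1.63 eV/c = 8.7112e-28 kg·m/s.
Since λ = h/p for a photon, λ = 7.606e-7 m.
Converting to μm: λ = 0.7606 μm ≈ 0.761 μm.

0.761 μm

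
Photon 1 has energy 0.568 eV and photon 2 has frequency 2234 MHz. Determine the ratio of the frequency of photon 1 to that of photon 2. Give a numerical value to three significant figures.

f_1 = 1.373 × 10^14 Hz (from energy = 0.568 eV, via f = E/h).
f_2 = 2.234 × 10^9 Hz (from frequency = 2234 MHz, via f given directly).
Ratio = 1.373 × 10^14 / 2.234 × 10^9 = 6.15 × 10^4.

6.15 × 10^4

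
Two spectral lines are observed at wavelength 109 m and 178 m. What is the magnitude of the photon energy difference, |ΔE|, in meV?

Using E = hc/λ: E₁ = 1.822e-27 J, E₂ = 1.116e-27 J.
|ΔE| = |1.822e-27 − 1.116e-27| = 7.06e-28 J = 4.41e-6 meV.

4.41e-6 meV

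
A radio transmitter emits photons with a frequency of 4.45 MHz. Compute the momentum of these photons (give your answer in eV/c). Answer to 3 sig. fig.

1.84 × 10^-8 eV/c

Convert to SI: f = 4.45 MHz = 4.45 × 10^6 Hz.
Apply p = hf/c: p = 9.835 × 10^-36 kg·m/s.
Converting to eV/c: p = 1.840 × 10^-8 eV/c ≈ 1.84 × 10^-8 eV/c.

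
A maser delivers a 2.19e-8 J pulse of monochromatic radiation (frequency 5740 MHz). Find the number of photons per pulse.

Per-photon energy: E = 3.803e-24 J (from frequency = 5740 MHz).
N = E_total / E_photon = 2.19e-8 J / 3.803e-24 J = 5.76e15.

5.76e15 photons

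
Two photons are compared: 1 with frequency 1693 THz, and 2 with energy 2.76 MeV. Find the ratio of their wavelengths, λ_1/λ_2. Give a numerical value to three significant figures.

λ_1 = 1.771e-7 m (from frequency = 1693 THz, via λ = c/f).
λ_2 = 4.492e-13 m (from energy = 2.76 MeV, via λ = hc/E).
Ratio = 1.771e-7 / 4.492e-13 = 3.94e5.

3.94e5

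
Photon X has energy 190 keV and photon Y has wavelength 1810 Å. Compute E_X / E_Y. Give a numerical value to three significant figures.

E_X = 3.044 × 10^-14 J (from energy = 190 keV, via E given directly).
E_Y = 1.097 × 10^-18 J (from wavelength = 1810 Å, via E = hc/λ).
Ratio = 3.044 × 10^-14 / 1.097 × 10^-18 = 2.77 × 10^4.

2.77 × 10^4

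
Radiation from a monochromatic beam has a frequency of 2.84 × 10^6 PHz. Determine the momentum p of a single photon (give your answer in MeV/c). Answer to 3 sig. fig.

11.7 MeV/c

(h = 6.62607015 × 10^-34 J·s, c = 2.99792458 × 10^8 m/s, 1 eV = 1.602176634 × 10^-19 J.)
First convert: f = 2.84 × 10^6 PHz = 2.84 × 10^21 Hz.
Apply p = hf/c: p = 6.277 × 10^-21 kg·m/s.
Converting to MeV/c: p = 11.75 MeV/c ≈ 11.7 MeV/c.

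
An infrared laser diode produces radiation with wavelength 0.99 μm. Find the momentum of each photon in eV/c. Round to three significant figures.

(h = 6.62607015 × 10^-34 J·s, c = 2.99792458 × 10^8 m/s, 1 eV = 1.602176634 × 10^-19 J.)
First convert: λ = 0.99 μm = 9.9 × 10^-7 m.
Since p = h/λ for a photon, p = 6.693 × 10^-28 kg·m/s.
Converting to eV/c: p = 1.252 eV/c ≈ 1.25 eV/c.

1.25 eV/c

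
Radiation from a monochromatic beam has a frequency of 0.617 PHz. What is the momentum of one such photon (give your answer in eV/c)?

2.55 eV/c

Convert to SI: f = 0.617 PHz = 6.17 × 10^14 Hz.
Since p = hf/c for a photon, p = 1.364 × 10^-27 kg·m/s.
Converting to eV/c: p = 2.552 eV/c ≈ 2.55 eV/c.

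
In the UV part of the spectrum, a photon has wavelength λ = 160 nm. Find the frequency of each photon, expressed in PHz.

Take c = 2.99792458e8 m/s.
First convert: λ = 160 nm = 1.60e-7 m.
Apply f = c/λ: f = 1.874e15 Hz.
Converting to PHz: f = 1.874 PHz ≈ 1.87 PHz.

1.87 PHz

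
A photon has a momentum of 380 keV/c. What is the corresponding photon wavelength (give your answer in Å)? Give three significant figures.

Use h = 6.62607015·10^-34 J·s, c = 2.99792458·10^8 m/s, 1 eV = 1.602176634·10^-19 J.
First convert: p = 380 keV/c = 2.0308·10^-22 kg·m/s.
Since λ = h/p for a photon, λ = 3.263·10^-12 m.
Converting to Å: λ = 0.03263 Å ≈ 0.0326 Å.

0.0326 Å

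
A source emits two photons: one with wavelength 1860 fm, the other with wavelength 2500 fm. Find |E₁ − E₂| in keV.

171 keV

Using E = hc/λ: E₁ = 1.068e-13 J, E₂ = 7.946e-14 J.
|ΔE| = |1.068e-13 − 7.946e-14| = 2.73e-14 J = 171 keV.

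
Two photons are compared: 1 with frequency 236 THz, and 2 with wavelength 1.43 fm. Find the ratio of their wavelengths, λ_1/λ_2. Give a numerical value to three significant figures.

λ_1 = 1.270e-6 m (from frequency = 236 THz, via λ = c/f).
λ_2 = 1.430e-15 m (from wavelength = 1.43 fm, via λ given directly).
Ratio = 1.270e-6 / 1.430e-15 = 8.88e8.

8.88e8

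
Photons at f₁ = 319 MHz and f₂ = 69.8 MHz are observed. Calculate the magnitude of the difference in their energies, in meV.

Using E = hf: E₁ = 2.114e-25 J, E₂ = 4.625e-26 J.
|ΔE| = |2.114e-25 − 4.625e-26| = 1.65e-25 J = 1.03e-3 meV.

1.03e-3 meV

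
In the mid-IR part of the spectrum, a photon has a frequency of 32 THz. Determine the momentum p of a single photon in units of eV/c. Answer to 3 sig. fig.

0.132 eV/c

Use h = 6.62607015·10^-34 J·s, c = 2.99792458·10^8 m/s, 1 eV = 1.602176634·10^-19 J.
In SI units: f = 32 THz = 3.2·10^13 Hz.
Since p = hf/c for a photon, p = 7.073·10^-29 kg·m/s.
Converting to eV/c: p = 0.1323 eV/c ≈ 0.132 eV/c.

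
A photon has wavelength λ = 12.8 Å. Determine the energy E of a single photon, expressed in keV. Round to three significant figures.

Use h = 6.62607015·10^-34 J·s, c = 2.99792458·10^8 m/s, 1 eV = 1.602176634·10^-19 J.
First convert: λ = 12.8 Å = 1.28·10^-9 m.
The photon relation is E = hc/λ, giving E = 1.552·10^-16 J.
Converting to keV: E = 0.9686 keV ≈ 0.969 keV.

0.969 keV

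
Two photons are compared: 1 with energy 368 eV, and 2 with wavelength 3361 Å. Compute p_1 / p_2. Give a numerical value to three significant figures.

99.8

p_1 = 1.967 × 10^-25 kg·m/s (from energy = 368 eV, via p = E/c).
p_2 = 1.971 × 10^-27 kg·m/s (from wavelength = 3361 Å, via p = h/λ).
Ratio = 1.967 × 10^-25 / 1.971 × 10^-27 = 99.8.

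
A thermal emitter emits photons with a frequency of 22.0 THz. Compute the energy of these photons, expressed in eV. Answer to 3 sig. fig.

In SI units: f = 22.0 THz = 2.20 × 10^13 Hz.
For a photon E = hf, so E = 1.458 × 10^-20 J.
Converting to eV: E = 0.09098 eV ≈ 0.0910 eV.

0.0910 eV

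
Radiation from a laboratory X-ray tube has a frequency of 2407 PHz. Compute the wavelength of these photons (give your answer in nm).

0.125 nm

In SI units: f = 2407 PHz = 2.407·10^18 Hz.
Since λ = c/f for a photon, λ = 1.246·10^-10 m.
Converting to nm: λ = 0.1246 nm ≈ 0.125 nm.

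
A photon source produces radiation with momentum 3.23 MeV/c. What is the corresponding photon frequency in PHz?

Take h = 6.62607015e-34 J·s, c = 2.99792458e8 m/s, 1 eV = 1.602176634e-19 J.
In SI units: p = 3.23 MeV/c = 1.7262e-21 kg·m/s.
The photon relation is f = pc/h, giving f = 7.810e20 Hz.
Converting to PHz: f = 781000 PHz ≈ 7.81e5 PHz.

7.81e5 PHz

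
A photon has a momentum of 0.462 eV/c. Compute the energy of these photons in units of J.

Take c = 2.99792458 × 10^8 m/s, 1 eV = 1.602176634 × 10^-19 J.
Convert to SI: p = 0.462 eV/c = 2.4691 × 10^-28 kg·m/s.
Apply E = pc: E = 7.402 × 10^-20 J.
So E ≈ 7.40 × 10^-20 J.

7.40 × 10^-20 J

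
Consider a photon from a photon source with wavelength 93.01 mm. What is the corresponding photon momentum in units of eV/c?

Take h = 6.62607015 × 10^-34 J·s, c = 2.99792458 × 10^8 m/s, 1 eV = 1.602176634 × 10^-19 J.
Convert to SI: λ = 93.01 mm = 0.09301 m.
The photon relation is p = h/λ, giving p = 7.124 × 10^-33 kg·m/s.
Converting to eV/c: p = 1.333 × 10^-5 eV/c ≈ 1.33 × 10^-5 eV/c.

1.33 × 10^-5 eV/c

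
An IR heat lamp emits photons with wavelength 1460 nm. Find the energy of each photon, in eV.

0.849 eV

In SI units: λ = 1460 nm = 1.46·10^-6 m.
The photon relation is E = hc/λ, giving E = 1.361·10^-19 J.
Converting to eV: E = 0.8492 eV ≈ 0.849 eV.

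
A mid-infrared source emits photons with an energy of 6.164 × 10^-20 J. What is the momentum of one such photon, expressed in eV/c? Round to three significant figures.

0.385 eV/c

(c = 2.99792458 × 10^8 m/s, 1 eV = 1.602176634 × 10^-19 J.)
Since p = E/c for a photon, p = 2.056 × 10^-28 kg·m/s.
Converting to eV/c: p = 0.3847 eV/c ≈ 0.385 eV/c.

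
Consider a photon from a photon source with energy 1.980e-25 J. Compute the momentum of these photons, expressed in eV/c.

1.24e-6 eV/c

Apply p = E/c: p = 6.605e-34 kg·m/s.
Converting to eV/c: p = 1.236e-6 eV/c ≈ 1.24e-6 eV/c.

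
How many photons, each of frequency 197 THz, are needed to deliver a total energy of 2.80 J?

Per-photon energy: E = 1.305e-19 J (from frequency = 197 THz).
N = E_total / E_photon = 2.80 J / 1.305e-19 J = 2.15e19.

2.15e19 photons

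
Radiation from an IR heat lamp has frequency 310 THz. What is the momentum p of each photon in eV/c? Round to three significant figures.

Take h = 6.62607015e-34 J·s, c = 2.99792458e8 m/s, 1 eV = 1.602176634e-19 J.
First convert: f = 310 THz = 3.1e14 Hz.
Apply p = hf/c: p = 6.852e-28 kg·m/s.
Converting to eV/c: p = 1.282 eV/c ≈ 1.28 eV/c.

1.28 eV/c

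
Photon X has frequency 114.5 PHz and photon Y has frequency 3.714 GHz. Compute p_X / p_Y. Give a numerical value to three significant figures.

p_X = 2.531e-25 kg·m/s (from frequency = 114.5 PHz, via p = hf/c).
p_Y = 8.209e-33 kg·m/s (from frequency = 3.714 GHz, via p = hf/c).
Ratio = 2.531e-25 / 8.209e-33 = 3.08e7.

3.08e7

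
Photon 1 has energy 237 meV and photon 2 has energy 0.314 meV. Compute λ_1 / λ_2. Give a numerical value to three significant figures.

1.32 × 10^-3

λ_1 = 5.231 × 10^-6 m (from energy = 237 meV, via λ = hc/E).
λ_2 = 0.003949 m (from energy = 0.314 meV, via λ = hc/E).
Ratio = 5.231 × 10^-6 / 0.003949 = 1.32 × 10^-3.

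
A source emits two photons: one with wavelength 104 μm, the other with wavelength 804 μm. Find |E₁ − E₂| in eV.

0.0104 eV

Using E = hc/λ: E₁ = 1.910e-21 J, E₂ = 2.471e-22 J.
|ΔE| = |1.910e-21 − 2.471e-22| = 1.66e-21 J = 0.0104 eV.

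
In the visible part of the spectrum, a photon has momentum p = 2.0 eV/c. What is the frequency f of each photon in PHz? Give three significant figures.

In SI units: p = 2.0 eV/c = 1.0689e-27 kg·m/s.
The photon relation is f = pc/h, giving f = 4.836e14 Hz.
Converting to PHz: f = 0.4836 PHz ≈ 0.484 PHz.

0.484 PHz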